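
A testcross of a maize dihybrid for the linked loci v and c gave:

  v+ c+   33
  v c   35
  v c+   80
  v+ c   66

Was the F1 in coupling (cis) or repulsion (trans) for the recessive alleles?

The two most frequent classes are v+ c (66) and v c+ (80); these are the parental (non-recombinant) types.
So the F1 carried v+ c on one chromosome and v c+ on the other — the recessive alleles are on opposite chromosomes (trans / repulsion).

trans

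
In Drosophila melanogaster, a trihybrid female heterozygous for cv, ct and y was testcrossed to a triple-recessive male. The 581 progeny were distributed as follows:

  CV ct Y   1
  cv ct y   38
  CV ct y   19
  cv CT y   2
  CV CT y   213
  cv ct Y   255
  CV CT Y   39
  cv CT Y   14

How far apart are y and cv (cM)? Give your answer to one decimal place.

13.8 cM

The two most frequent reciprocal classes, cv ct Y and CV CT y, are the parental types, so the F1 was cv ct Y / CV CT y.
The two rarest classes, CV ct Y and cv CT y, are the double crossovers. Comparing them with the parentals, only the cv allele has switched, so cv is the middle locus and the order is y – cv – ct.
Crossovers in the y–cv interval produce the single-crossover classes cv ct y and CV CT Y (38 + 39 = 77) plus the double crossovers (3).
RF(y–cv) = (77 + 3) / 581 = 80/581 = 0.1377 → 13.8 cM.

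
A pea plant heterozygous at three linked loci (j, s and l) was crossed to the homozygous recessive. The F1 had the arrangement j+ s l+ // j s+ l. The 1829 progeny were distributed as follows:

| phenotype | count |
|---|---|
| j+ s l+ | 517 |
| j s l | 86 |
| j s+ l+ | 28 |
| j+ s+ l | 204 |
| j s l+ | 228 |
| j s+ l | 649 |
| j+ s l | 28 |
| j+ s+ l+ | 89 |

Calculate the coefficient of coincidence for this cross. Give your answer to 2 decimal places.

0.91

The two rarest classes, j+ s l and j s+ l+, are the double crossovers. Comparing them with the parentals, only the l allele has switched, so l is the middle locus and the order is s – l – j.
s–l: (175 + 56)/1829 = 0.1263; l–j: (432 + 56)/1829 = 0.2668.
Expected DCO frequency = 0.1263 × 0.2668 ≈ 0.03370; observed = 56/1829 ≈ 0.03062.
Coefficient of coincidence = 0.03062/0.03370 ≈ 0.91.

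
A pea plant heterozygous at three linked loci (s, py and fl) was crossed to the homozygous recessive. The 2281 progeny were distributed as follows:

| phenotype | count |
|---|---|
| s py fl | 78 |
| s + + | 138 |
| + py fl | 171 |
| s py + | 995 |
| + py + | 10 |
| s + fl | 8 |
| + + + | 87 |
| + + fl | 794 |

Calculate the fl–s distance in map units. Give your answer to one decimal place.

8.0 map units

The two most frequent reciprocal classes, + + fl and s py +, are the parental types, so the F1 was + + fl / s py +.
The two rarest classes, s + fl and + py +, are the double crossovers. Comparing them with the parentals, only the s allele has switched, so s is the middle locus and the order is py – s – fl.
Crossovers in the s–fl interval produce the single-crossover classes + + + and s py fl (87 + 78 = 165) plus the double crossovers (18).
RF(s–fl) = (165 + 18) / 2281 = 183/2281 = 0.0802 → 8.0 map units.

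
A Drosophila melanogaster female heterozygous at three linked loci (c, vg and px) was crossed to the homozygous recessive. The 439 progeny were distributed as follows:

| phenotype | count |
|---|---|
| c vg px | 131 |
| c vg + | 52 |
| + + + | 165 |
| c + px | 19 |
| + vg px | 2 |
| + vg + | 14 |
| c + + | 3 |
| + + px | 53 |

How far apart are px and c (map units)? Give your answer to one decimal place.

25.1 map units

The two most frequent reciprocal classes, + + + and c vg px, are the parental types, so the F1 was + + + / c vg px.
The two rarest classes, c + + and + vg px, are the double crossovers. Comparing them with the parentals, only the c allele has switched, so c is the middle locus and the order is px – c – vg.
Crossovers in the px–c interval produce the single-crossover classes + + px and c vg + (53 + 52 = 105) plus the double crossovers (5).
RF(px–c) = (105 + 5) / 439 = 110/439 = 0.2506 → 25.1 map units.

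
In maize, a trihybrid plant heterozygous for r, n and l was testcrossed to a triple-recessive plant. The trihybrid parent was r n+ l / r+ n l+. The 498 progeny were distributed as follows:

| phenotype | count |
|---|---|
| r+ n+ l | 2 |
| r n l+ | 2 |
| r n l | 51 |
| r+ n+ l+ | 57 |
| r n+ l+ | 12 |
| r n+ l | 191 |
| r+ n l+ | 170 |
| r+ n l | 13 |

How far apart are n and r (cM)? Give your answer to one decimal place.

22.5 cM

The two rarest classes, r+ n+ l and r n l+, are the double crossovers. Comparing them with the parentals, only the r allele has switched, so r is the middle locus and the order is l – r – n.
Crossovers in the r–n interval produce the single-crossover classes r n l and r+ n+ l+ (51 + 57 = 108) plus the double crossovers (4).
RF(r–n) = (108 + 4) / 498 = 112/498 = 0.2249 → 22.5 cM.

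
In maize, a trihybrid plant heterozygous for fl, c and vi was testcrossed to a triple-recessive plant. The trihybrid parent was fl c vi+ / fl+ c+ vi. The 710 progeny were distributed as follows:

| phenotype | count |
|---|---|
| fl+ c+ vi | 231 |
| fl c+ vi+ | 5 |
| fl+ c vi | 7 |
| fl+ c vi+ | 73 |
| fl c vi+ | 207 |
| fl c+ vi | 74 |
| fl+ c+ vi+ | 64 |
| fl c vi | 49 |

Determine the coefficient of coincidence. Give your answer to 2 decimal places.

The two rarest classes, fl c+ vi+ and fl+ c vi, are the double crossovers. Comparing them with the parentals, only the c allele has switched, so c is the middle locus and the order is vi – c – fl.
vi–c: (113 + 12)/710 = 0.1761; c–fl: (147 + 12)/710 = 0.2239.
Expected DCO frequency = 0.1761 × 0.2239 ≈ 0.03943; observed = 12/710 ≈ 0.01690.
Coefficient of coincidence = 0.01690/0.03943 ≈ 0.43.

0.43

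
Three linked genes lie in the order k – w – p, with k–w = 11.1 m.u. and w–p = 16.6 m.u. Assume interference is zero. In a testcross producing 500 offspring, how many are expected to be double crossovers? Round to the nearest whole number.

Map distances give recombination frequencies of 0.111 and 0.166 for the two intervals.
With no interference, expected double-crossover frequency = 0.111 × 0.166 = 0.01843.
Expected number = 0.01843 × 500 = 9.21 ≈ 9.

9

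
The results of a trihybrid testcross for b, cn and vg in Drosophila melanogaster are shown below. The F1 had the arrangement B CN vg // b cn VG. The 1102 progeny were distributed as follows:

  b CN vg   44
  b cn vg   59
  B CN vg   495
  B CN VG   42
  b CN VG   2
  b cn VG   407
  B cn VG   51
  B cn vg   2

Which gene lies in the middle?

The two rarest classes, B cn vg and b CN VG, are the double crossovers. Comparing them with the parentals, only the cn allele has switched, so cn is the middle locus and the order is b – cn – vg.

cn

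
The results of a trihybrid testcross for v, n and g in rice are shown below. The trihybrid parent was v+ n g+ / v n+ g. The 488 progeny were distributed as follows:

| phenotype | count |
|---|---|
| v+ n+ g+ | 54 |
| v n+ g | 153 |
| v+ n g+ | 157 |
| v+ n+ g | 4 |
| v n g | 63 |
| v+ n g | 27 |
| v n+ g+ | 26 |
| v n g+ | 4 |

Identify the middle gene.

The two rarest classes, v n g+ and v+ n+ g, are the double crossovers. Comparing them with the parentals, only the v allele has switched, so v is the middle locus and the order is g – v – n.

v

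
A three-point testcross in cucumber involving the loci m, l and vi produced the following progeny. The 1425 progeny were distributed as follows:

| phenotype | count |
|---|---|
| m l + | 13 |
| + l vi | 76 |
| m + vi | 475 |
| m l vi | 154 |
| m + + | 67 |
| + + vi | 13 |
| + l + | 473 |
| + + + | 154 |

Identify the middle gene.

m

The two most frequent reciprocal classes, m + vi and + l +, are the parental types, so the F1 was m + vi / + l +.
The two rarest classes, + + vi and m l +, are the double crossovers. Comparing them with the parentals, only the m allele has switched, so m is the middle locus and the order is l – m – vi.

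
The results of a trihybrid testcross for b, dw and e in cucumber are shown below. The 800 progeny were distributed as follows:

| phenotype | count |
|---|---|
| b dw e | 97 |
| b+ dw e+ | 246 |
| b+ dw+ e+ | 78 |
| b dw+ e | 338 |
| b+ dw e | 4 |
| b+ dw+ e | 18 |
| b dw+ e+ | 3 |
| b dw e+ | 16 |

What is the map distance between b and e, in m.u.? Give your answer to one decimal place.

5.1 m.u.

The two most frequent reciprocal classes, b+ dw e+ and b dw+ e, are the parental types, so the F1 was b+ dw e+ / b dw+ e.
The two rarest classes, b+ dw e and b dw+ e+, are the double crossovers. Comparing them with the parentals, only the e allele has switched, so e is the middle locus and the order is b – e – dw.
Crossovers in the b–e interval produce the single-crossover classes b dw e+ and b+ dw+ e (16 + 18 = 34) plus the double crossovers (7).
RF(b–e) = (34 + 7) / 800 = 41/800 = 0.0512 → 5.1 m.u.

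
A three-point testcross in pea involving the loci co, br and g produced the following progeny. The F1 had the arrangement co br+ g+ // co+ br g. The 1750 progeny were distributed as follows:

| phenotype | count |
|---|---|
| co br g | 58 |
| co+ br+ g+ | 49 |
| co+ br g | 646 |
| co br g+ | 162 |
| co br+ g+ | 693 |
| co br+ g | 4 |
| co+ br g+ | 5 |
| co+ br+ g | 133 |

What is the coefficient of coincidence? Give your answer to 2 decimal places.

0.45

The two rarest classes, co br+ g and co+ br g+, are the double crossovers. Comparing them with the parentals, only the g allele has switched, so g is the middle locus and the order is co – g – br.
co–g: (107 + 9)/1750 = 0.0663; g–br: (295 + 9)/1750 = 0.1737.
Expected DCO frequency = 0.0663 × 0.1737 ≈ 0.01152; observed = 9/1750 ≈ 0.00514.
Coefficient of coincidence = 0.00514/0.01152 ≈ 0.45.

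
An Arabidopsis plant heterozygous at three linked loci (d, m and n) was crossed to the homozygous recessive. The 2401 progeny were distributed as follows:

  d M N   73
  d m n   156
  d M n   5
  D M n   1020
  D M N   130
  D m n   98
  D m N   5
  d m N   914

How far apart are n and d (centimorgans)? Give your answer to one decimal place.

The two most frequent reciprocal classes, D M n and d m N, are the parental types, so the F1 was D M n / d m N.
The two rarest classes, d M n and D m N, are the double crossovers. Comparing them with the parentals, only the d allele has switched, so d is the middle locus and the order is n – d – m.
Crossovers in the n–d interval produce the single-crossover classes D M N and d m n (130 + 156 = 286) plus the double crossovers (10).
RF(n–d) = (286 + 10) / 2401 = 296/2401 = 0.1233 → 12.3 centimorgans.

12.3 centimorgans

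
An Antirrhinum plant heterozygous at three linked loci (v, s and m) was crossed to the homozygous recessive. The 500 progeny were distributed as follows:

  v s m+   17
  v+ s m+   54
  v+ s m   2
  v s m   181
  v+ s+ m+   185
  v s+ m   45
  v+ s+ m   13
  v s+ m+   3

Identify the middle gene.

The two most frequent reciprocal classes, v+ s+ m+ and v s m, are the parental types, so the F1 was v+ s+ m+ / v s m.
The two rarest classes, v s+ m+ and v+ s m, are the double crossovers. Comparing them with the parentals, only the v allele has switched, so v is the middle locus and the order is s – v – m.

v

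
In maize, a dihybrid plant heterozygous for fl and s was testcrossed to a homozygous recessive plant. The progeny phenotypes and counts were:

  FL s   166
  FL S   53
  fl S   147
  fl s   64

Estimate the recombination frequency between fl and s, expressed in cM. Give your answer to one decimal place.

27.2 cM

The two most frequent classes, FL s (166) and fl S (147), are the parental types, so the F1 was FL s / fl S.
The recombinant classes are FL S and fl s: 53 + 64 = 117.
Recombination frequency = 117/430 = 0.2721 ≈ 27.2%, i.e. 27.2 cM.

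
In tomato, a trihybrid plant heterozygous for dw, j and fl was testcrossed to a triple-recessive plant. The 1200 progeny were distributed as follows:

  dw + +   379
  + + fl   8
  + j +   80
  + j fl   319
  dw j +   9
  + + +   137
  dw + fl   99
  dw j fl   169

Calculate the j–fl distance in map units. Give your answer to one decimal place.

The two most frequent reciprocal classes, dw + + and + j fl, are the parental types, so the F1 was dw + + / + j fl.
The two rarest classes, dw j + and + + fl, are the double crossovers. Comparing them with the parentals, only the j allele has switched, so j is the middle locus and the order is fl – j – dw.
Crossovers in the fl–j interval produce the single-crossover classes dw + fl and + j + (99 + 80 = 179) plus the double crossovers (17).
RF(fl–j) = (179 + 17) / 1200 = 196/1200 = 0.1633 → 16.3 map units.

16.3 map units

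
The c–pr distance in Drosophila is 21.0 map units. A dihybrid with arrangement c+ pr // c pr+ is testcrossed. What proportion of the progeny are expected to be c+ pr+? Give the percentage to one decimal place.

A map distance of 21.0 map units corresponds to a recombination frequency of 0.210.
The F1 is c+ pr / c pr+, so c+ pr+ is a recombinant gamete class with expected frequency r/2 = 0.210/2 = 0.1050.
That is 0.1050 = 10.5% of the progeny.

10.5%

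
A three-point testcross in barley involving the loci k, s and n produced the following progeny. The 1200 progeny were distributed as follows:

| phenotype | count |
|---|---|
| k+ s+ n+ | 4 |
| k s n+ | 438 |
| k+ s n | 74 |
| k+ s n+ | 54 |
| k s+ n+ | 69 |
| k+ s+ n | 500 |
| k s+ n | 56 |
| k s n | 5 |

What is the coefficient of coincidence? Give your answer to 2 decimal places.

0.60

The two most frequent reciprocal classes, k+ s+ n and k s n+, are the parental types, so the F1 was k+ s+ n / k s n+.
The two rarest classes, k+ s+ n+ and k s n, are the double crossovers. Comparing them with the parentals, only the n allele has switched, so n is the middle locus and the order is s – n – k.
s–n: (143 + 9)/1200 = 0.1267; n–k: (110 + 9)/1200 = 0.0992.
Expected DCO frequency = 0.1267 × 0.0992 ≈ 0.01257; observed = 9/1200 ≈ 0.00750.
Coefficient of coincidence = 0.00750/0.01257 ≈ 0.60.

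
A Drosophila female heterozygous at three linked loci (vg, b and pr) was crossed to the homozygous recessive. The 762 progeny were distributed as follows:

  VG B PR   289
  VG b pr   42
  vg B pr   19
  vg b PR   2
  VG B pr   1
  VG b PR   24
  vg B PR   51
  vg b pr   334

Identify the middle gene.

pr

The two most frequent reciprocal classes, vg b pr and VG B PR, are the parental types, so the F1 was vg b pr / VG B PR.
The two rarest classes, vg b PR and VG B pr, are the double crossovers. Comparing them with the parentals, only the pr allele has switched, so pr is the middle locus and the order is b – pr – vg.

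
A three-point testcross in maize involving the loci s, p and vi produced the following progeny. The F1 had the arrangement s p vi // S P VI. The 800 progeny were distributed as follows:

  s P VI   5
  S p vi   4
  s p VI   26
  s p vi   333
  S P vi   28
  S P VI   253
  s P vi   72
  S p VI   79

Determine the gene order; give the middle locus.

The two rarest classes, S p vi and s P VI, are the double crossovers. Comparing them with the parentals, only the s allele has switched, so s is the middle locus and the order is vi – s – p.

s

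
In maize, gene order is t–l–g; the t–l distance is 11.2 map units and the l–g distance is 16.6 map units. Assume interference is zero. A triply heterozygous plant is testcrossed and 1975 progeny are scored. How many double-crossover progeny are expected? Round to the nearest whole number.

37

Map distances give recombination frequencies of 0.112 and 0.166 for the two intervals.
With no interference, expected double-crossover frequency = 0.112 × 0.166 = 0.01859.
Expected number = 0.01859 × 1975 = 36.72 ≈ 37.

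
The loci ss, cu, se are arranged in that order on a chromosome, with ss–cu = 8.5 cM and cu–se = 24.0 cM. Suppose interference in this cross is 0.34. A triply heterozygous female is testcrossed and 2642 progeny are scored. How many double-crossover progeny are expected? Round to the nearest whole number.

36

Map distances give recombination frequencies of 0.085 and 0.240 for the two intervals.
With interference 0.34 (so coincidence = 0.66), expected double-crossover frequency = 0.085 × 0.240 × 0.66 = 0.01346.
Expected number = 0.01346 × 2642 = 35.57 ≈ 36.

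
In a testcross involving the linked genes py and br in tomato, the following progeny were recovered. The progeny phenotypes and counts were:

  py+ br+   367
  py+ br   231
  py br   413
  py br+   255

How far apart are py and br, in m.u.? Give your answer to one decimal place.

38.4 m.u.

The two most frequent classes, py+ br+ (367) and py br (413), are the parental types, so the F1 was py+ br+ / py br.
The recombinant classes are py+ br and py br+: 231 + 255 = 486.
Recombination frequency = 486/1266 = 0.3839 ≈ 38.4%, i.e. 38.4 m.u.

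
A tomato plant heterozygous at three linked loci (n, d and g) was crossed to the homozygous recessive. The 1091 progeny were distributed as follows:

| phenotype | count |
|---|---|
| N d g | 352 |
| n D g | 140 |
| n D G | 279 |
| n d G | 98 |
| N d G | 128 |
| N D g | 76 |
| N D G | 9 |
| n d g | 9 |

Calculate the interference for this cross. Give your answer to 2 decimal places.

0.64

The two most frequent reciprocal classes, n D G and N d g, are the parental types, so the F1 was n D G / N d g.
The two rarest classes, N D G and n d g, are the double crossovers. Comparing them with the parentals, only the n allele has switched, so n is the middle locus and the order is d – n – g.
d–n: (174 + 18)/1091 = 0.1760; n–g: (268 + 18)/1091 = 0.2621.
Expected DCO frequency = 0.1760 × 0.2621 ≈ 0.04613; observed = 18/1091 ≈ 0.01650.
Coefficient of coincidence = 0.01650/0.04613 ≈ 0.36; interference = 1 − 0.36 = 0.64.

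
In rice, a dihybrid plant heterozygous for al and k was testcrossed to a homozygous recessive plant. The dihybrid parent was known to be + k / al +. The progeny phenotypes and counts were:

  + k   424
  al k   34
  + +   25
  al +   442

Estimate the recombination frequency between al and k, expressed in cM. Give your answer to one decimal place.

The recombinant classes are + + and al k: 25 + 34 = 59.
Recombination frequency = 59/925 = 0.0638 ≈ 6.4%, i.e. 6.4 cM.

6.4 cM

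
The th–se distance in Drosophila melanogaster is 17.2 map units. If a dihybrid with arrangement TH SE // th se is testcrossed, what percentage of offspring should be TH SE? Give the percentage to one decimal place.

A map distance of 17.2 map units corresponds to a recombination frequency of 0.172.
The F1 is TH SE / th se, so TH SE is a parental gamete class with expected frequency (1 − r)/2 = 0.828/2 = 0.4140.
That is 0.4140 = 41.4% of the progeny.

41.4%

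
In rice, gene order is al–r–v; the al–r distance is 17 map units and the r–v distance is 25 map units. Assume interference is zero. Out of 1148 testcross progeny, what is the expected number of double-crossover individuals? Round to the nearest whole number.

49

Map distances give recombination frequencies of 0.170 and 0.250 for the two intervals.
With no interference, expected double-crossover frequency = 0.170 × 0.250 = 0.04250.
Expected number = 0.04250 × 1148 = 48.79 ≈ 49.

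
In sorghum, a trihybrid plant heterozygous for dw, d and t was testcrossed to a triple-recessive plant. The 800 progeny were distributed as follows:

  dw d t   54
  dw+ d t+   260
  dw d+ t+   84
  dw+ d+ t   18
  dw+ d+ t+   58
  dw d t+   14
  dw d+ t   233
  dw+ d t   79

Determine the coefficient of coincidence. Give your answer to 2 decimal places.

0.91

The two most frequent reciprocal classes, dw d+ t and dw+ d t+, are the parental types, so the F1 was dw d+ t / dw+ d t+.
The two rarest classes, dw+ d+ t and dw d t+, are the double crossovers. Comparing them with the parentals, only the dw allele has switched, so dw is the middle locus and the order is d – dw – t.
d–dw: (112 + 32)/800 = 0.1800; dw–t: (163 + 32)/800 = 0.2437.
Expected DCO frequency = 0.1800 × 0.2437 ≈ 0.04387; observed = 32/800 ≈ 0.04000.
Coefficient of coincidence = 0.04000/0.04387 ≈ 0.91.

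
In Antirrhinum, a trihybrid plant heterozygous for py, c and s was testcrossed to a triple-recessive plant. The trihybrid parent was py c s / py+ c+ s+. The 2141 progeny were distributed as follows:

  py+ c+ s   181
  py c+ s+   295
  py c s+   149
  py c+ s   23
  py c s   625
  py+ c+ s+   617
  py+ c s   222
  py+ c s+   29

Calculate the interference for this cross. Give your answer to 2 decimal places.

0.49

The two rarest classes, py c+ s and py+ c s+, are the double crossovers. Comparing them with the parentals, only the c allele has switched, so c is the middle locus and the order is py – c – s.
py–c: (517 + 52)/2141 = 0.2658; c–s: (330 + 52)/2141 = 0.1784.
Expected DCO frequency = 0.2658 × 0.1784 ≈ 0.04742; observed = 52/2141 ≈ 0.02429.
Coefficient of coincidence = 0.02429/0.04742 ≈ 0.51; interference = 1 − 0.51 = 0.49.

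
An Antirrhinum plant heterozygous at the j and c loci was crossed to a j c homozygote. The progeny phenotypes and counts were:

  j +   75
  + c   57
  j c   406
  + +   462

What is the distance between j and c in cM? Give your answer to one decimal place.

13.2 cM

The two most frequent classes, + + (462) and j c (406), are the parental types, so the F1 was + + / j c.
The recombinant classes are + c and j +: 57 + 75 = 132.
Recombination frequency = 132/1000 = 0.1320 ≈ 13.2%, i.e. 13.2 cM.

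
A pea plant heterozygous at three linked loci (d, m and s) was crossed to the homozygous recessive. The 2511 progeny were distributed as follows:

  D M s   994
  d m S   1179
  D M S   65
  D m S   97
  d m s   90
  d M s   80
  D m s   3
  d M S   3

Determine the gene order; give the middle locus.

m

The two most frequent reciprocal classes, d m S and D M s, are the parental types, so the F1 was d m S / D M s.
The two rarest classes, d M S and D m s, are the double crossovers. Comparing them with the parentals, only the m allele has switched, so m is the middle locus and the order is d – m – s.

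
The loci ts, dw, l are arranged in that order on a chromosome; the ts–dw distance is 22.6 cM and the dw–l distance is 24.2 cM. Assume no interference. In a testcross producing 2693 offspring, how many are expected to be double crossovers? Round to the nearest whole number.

147

Map distances give recombination frequencies of 0.226 and 0.242 for the two intervals.
With no interference, expected double-crossover frequency = 0.226 × 0.242 = 0.05469.
Expected number = 0.05469 × 2693 = 147.29 ≈ 147.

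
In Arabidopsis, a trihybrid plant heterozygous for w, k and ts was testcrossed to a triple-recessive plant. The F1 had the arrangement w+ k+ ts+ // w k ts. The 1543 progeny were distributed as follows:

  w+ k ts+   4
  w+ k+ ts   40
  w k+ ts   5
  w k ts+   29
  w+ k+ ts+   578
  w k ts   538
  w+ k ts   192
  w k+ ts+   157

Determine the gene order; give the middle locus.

k

The two rarest classes, w+ k ts+ and w k+ ts, are the double crossovers. Comparing them with the parentals, only the k allele has switched, so k is the middle locus and the order is w – k – ts.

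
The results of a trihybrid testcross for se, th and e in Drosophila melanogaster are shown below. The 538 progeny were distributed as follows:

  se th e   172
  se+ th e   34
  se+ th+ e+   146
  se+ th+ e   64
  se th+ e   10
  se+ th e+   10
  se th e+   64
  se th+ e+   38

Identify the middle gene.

The two most frequent reciprocal classes, se th e and se+ th+ e+, are the parental types, so the F1 was se th e / se+ th+ e+.
The two rarest classes, se th+ e and se+ th e+, are the double crossovers. Comparing them with the parentals, only the th allele has switched, so th is the middle locus and the order is e – th – se.

th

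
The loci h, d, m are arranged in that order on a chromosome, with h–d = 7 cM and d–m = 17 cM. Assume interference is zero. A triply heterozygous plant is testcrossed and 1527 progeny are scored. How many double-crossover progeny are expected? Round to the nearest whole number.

18

Map distances give recombination frequencies of 0.070 and 0.170 for the two intervals.
With no interference, expected double-crossover frequency = 0.070 × 0.170 = 0.01190.
Expected number = 0.01190 × 1527 = 18.17 ≈ 18.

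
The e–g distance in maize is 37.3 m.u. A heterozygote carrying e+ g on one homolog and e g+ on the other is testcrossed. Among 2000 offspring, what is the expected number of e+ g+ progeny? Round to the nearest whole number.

A map distance of 37.3 m.u. corresponds to a recombination frequency of 0.373.
The F1 is e+ g / e g+, so e+ g+ is a recombinant gamete class with expected frequency r/2 = 0.373/2 = 0.1865.
Expected number = 0.1865 × 2000 = 373.00 ≈ 373.

373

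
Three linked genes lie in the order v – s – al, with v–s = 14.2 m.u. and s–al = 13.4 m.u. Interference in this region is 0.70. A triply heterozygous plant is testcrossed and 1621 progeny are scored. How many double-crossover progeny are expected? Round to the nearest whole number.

Map distances give recombination frequencies of 0.142 and 0.134 for the two intervals.
With interference 0.70 (so coincidence = 0.30), expected double-crossover frequency = 0.142 × 0.134 × 0.30 = 0.00571.
Expected number = 0.00571 × 1621 = 9.25 ≈ 9.

9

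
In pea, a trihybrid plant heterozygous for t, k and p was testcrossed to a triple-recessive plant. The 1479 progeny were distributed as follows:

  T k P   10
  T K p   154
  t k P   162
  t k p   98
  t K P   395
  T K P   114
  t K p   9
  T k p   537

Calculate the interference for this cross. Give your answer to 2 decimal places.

The two most frequent reciprocal classes, T k p and t K P, are the parental types, so the F1 was T k p / t K P.
The two rarest classes, T k P and t K p, are the double crossovers. Comparing them with the parentals, only the p allele has switched, so p is the middle locus and the order is k – p – t.
k–p: (316 + 19)/1479 = 0.2265; p–t: (212 + 19)/1479 = 0.1562.
Expected DCO frequency = 0.2265 × 0.1562 ≈ 0.03538; observed = 19/1479 ≈ 0.01285.
Coefficient of coincidence = 0.01285/0.03538 ≈ 0.36; interference = 1 − 0.36 = 0.64.

0.64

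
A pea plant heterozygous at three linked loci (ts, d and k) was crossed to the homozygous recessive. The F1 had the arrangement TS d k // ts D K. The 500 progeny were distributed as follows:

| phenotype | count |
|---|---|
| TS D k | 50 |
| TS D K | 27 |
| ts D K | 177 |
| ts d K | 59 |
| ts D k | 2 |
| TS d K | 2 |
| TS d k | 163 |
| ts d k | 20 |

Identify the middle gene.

k

The two rarest classes, TS d K and ts D k, are the double crossovers. Comparing them with the parentals, only the k allele has switched, so k is the middle locus and the order is d – k – ts.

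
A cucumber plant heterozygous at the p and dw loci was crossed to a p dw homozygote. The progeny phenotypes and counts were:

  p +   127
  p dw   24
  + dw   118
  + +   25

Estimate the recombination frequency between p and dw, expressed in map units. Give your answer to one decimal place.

16.7 map units

The two most frequent classes, + dw (118) and p + (127), are the parental types, so the F1 was + dw / p +.
The recombinant classes are + + and p dw: 25 + 24 = 49.
Recombination frequency = 49/294 = 0.1667 ≈ 16.7%, i.e. 16.7 map units.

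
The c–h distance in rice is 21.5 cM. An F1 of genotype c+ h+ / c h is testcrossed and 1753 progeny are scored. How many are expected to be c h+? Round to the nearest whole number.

A map distance of 21.5 cM corresponds to a recombination frequency of 0.215.
The F1 is c+ h+ / c h, so c h+ is a recombinant gamete class with expected frequency r/2 = 0.215/2 = 0.1075.
Expected number = 0.1075 × 1753 = 188.45 ≈ 188.

188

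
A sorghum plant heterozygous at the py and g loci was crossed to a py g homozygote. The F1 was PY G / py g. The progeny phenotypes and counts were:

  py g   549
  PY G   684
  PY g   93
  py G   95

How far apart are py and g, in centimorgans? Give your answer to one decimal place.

13.2 centimorgans

The recombinant classes are PY g and py G: 93 + 95 = 188.
Recombination frequency = 188/1421 = 0.1323 ≈ 13.2%, i.e. 13.2 centimorgans.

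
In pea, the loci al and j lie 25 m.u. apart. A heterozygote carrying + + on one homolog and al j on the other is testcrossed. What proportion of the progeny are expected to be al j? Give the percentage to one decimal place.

A map distance of 25 m.u. corresponds to a recombination frequency of 0.250.
The F1 is + + / al j, so al j is a parental gamete class with expected frequency (1 − r)/2 = 0.750/2 = 0.3750.
That is 0.3750 = 37.5% of the progeny.

37.5%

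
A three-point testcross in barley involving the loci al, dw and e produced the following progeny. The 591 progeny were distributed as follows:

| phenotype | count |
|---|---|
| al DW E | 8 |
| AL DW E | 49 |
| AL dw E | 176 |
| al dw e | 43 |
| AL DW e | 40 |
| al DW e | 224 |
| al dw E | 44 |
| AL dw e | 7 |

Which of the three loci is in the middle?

The two most frequent reciprocal classes, AL dw E and al DW e, are the parental types, so the F1 was AL dw E / al DW e.
The two rarest classes, AL dw e and al DW E, are the double crossovers. Comparing them with the parentals, only the e allele has switched, so e is the middle locus and the order is dw – e – al.

e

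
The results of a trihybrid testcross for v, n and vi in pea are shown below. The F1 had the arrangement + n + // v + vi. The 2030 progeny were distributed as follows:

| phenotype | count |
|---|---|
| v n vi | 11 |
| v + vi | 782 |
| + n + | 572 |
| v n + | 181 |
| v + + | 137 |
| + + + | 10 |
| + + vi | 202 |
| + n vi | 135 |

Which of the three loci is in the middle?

The two rarest classes, + + + and v n vi, are the double crossovers. Comparing them with the parentals, only the n allele has switched, so n is the middle locus and the order is vi – n – v.

n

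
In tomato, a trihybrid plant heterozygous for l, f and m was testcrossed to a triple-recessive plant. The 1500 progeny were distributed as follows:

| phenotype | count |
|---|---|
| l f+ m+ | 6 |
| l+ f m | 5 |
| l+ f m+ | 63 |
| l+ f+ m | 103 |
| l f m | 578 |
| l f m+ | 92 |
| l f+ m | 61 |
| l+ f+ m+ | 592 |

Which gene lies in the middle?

l

The two most frequent reciprocal classes, l+ f+ m+ and l f m, are the parental types, so the F1 was l+ f+ m+ / l f m.
The two rarest classes, l f+ m+ and l+ f m, are the double crossovers. Comparing them with the parentals, only the l allele has switched, so l is the middle locus and the order is f – l – m.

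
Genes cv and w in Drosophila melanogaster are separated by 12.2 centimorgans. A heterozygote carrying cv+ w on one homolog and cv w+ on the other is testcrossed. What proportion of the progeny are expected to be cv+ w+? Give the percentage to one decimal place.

A map distance of 12.2 centimorgans corresponds to a recombination frequency of 0.122.
The F1 is cv+ w / cv w+, so cv+ w+ is a recombinant gamete class with expected frequency r/2 = 0.122/2 = 0.0610.
That is 0.0610 = 6.1% of the progeny.

6.1%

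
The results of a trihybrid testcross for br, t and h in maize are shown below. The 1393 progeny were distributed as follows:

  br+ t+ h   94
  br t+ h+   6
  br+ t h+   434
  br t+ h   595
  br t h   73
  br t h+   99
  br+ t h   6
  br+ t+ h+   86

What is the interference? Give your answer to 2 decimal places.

0.52

The two most frequent reciprocal classes, br+ t h+ and br t+ h, are the parental types, so the F1 was br+ t h+ / br t+ h.
The two rarest classes, br+ t h and br t+ h+, are the double crossovers. Comparing them with the parentals, only the h allele has switched, so h is the middle locus and the order is t – h – br.
t–h: (159 + 12)/1393 = 0.1228; h–br: (193 + 12)/1393 = 0.1472.
Expected DCO frequency = 0.1228 × 0.1472 ≈ 0.01808; observed = 12/1393 ≈ 0.00861.
Coefficient of coincidence = 0.00861/0.01808 ≈ 0.48; interference = 1 − 0.48 = 0.52.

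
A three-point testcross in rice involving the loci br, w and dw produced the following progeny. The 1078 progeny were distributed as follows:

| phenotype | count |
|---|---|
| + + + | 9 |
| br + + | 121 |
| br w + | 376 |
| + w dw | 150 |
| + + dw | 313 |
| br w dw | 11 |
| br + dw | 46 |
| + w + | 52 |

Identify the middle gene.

dw

The two most frequent reciprocal classes, + + dw and br w +, are the parental types, so the F1 was + + dw / br w +.
The two rarest classes, + + + and br w dw, are the double crossovers. Comparing them with the parentals, only the dw allele has switched, so dw is the middle locus and the order is br – dw – w.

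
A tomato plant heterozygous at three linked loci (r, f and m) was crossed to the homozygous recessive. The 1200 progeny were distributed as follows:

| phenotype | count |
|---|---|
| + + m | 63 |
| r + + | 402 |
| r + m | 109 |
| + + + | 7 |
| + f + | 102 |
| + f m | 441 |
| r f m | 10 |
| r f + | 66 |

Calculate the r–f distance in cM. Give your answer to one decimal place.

12.2 cM

The two most frequent reciprocal classes, r + + and + f m, are the parental types, so the F1 was r + + / + f m.
The two rarest classes, + + + and r f m, are the double crossovers. Comparing them with the parentals, only the r allele has switched, so r is the middle locus and the order is m – r – f.
Crossovers in the r–f interval produce the single-crossover classes r f + and + + m (66 + 63 = 129) plus the double crossovers (17).
RF(r–f) = (129 + 17) / 1200 = 146/1200 = 0.1217 → 12.2 cM.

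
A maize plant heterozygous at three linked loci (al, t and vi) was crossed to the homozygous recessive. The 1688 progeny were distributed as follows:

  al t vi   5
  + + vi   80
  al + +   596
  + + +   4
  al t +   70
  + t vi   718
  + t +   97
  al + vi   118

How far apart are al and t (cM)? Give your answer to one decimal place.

The two most frequent reciprocal classes, al + + and + t vi, are the parental types, so the F1 was al + + / + t vi.
The two rarest classes, + + + and al t vi, are the double crossovers. Comparing them with the parentals, only the al allele has switched, so al is the middle locus and the order is vi – al – t.
Crossovers in the al–t interval produce the single-crossover classes al t + and + + vi (70 + 80 = 150) plus the double crossovers (9).
RF(al–t) = (150 + 9) / 1688 = 159/1688 = 0.0942 → 9.4 cM.

9.4 cM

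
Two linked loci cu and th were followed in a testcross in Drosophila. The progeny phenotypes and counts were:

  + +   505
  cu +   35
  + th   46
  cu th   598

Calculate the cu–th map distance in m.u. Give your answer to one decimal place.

The two most frequent classes, + + (505) and cu th (598), are the parental types, so the F1 was + + / cu th.
The recombinant classes are + th and cu +: 46 + 35 = 81.
Recombination frequency = 81/1184 = 0.0684 ≈ 6.8%, i.e. 6.8 m.u.

6.8 m.u.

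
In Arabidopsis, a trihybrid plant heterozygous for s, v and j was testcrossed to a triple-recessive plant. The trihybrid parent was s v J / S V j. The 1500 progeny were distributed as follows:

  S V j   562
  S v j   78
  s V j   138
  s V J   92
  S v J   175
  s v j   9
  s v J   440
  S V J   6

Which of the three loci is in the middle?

The two rarest classes, s v j and S V J, are the double crossovers. Comparing them with the parentals, only the j allele has switched, so j is the middle locus and the order is s – j – v.

j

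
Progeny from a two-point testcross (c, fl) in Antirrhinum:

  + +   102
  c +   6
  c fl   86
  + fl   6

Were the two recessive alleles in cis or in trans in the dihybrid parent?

cis

The two most frequent classes are + + (102) and c fl (86); these are the parental (non-recombinant) types.
So the F1 carried + + on one chromosome and c fl on the other — the recessive alleles are on the same chromosome (cis / coupling).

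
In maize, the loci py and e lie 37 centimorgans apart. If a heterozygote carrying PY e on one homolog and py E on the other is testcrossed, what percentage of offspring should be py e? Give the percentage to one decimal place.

18.5%

A map distance of 37 centimorgans corresponds to a recombination frequency of 0.370.
The F1 is PY e / py E, so py e is a recombinant gamete class with expected frequency r/2 = 0.370/2 = 0.1850.
That is 0.1850 = 18.5% of the progeny.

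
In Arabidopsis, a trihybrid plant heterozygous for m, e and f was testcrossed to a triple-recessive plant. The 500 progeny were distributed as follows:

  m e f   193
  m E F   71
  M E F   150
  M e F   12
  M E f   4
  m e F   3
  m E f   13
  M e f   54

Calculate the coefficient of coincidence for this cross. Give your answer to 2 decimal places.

0.83

The two most frequent reciprocal classes, M E F and m e f, are the parental types, so the F1 was M E F / m e f.
The two rarest classes, M E f and m e F, are the double crossovers. Comparing them with the parentals, only the f allele has switched, so f is the middle locus and the order is e – f – m.
e–f: (25 + 7)/500 = 0.0640; f–m: (125 + 7)/500 = 0.2640.
Expected DCO frequency = 0.0640 × 0.2640 ≈ 0.01690; observed = 7/500 ≈ 0.01400.
Coefficient of coincidence = 0.01400/0.01690 ≈ 0.83.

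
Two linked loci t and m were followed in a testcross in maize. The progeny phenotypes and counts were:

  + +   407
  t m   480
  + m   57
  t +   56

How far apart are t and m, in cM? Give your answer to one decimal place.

11.3 cM

The two most frequent classes, + + (407) and t m (480), are the parental types, so the F1 was + + / t m.
The recombinant classes are + m and t +: 57 + 56 = 113.
Recombination frequency = 113/1000 = 0.1130 ≈ 11.3%, i.e. 11.3 cM.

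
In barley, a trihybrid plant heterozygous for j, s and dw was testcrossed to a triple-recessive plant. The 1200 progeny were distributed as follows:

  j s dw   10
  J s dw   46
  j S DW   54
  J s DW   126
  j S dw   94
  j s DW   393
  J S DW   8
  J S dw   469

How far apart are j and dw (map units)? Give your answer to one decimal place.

The two most frequent reciprocal classes, J S dw and j s DW, are the parental types, so the F1 was J S dw / j s DW.
The two rarest classes, J S DW and j s dw, are the double crossovers. Comparing them with the parentals, only the dw allele has switched, so dw is the middle locus and the order is j – dw – s.
Crossovers in the j–dw interval produce the single-crossover classes j S dw and J s DW (94 + 126 = 220) plus the double crossovers (18).
RF(j–dw) = (220 + 18) / 1200 = 238/1200 = 0.1983 → 19.8 map units.

19.8 map units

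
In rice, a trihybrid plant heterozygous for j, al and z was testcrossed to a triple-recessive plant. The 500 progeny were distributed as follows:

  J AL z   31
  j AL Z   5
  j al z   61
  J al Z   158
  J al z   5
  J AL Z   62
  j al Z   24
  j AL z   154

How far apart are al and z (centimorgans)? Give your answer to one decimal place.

The two most frequent reciprocal classes, J al Z and j AL z, are the parental types, so the F1 was J al Z / j AL z.
The two rarest classes, J al z and j AL Z, are the double crossovers. Comparing them with the parentals, only the z allele has switched, so z is the middle locus and the order is j – z – al.
Crossovers in the z–al interval produce the single-crossover classes J AL Z and j al z (62 + 61 = 123) plus the double crossovers (10).
RF(z–al) = (123 + 10) / 500 = 133/500 = 0.2660 → 26.6 centimorgans.

26.6 centimorgans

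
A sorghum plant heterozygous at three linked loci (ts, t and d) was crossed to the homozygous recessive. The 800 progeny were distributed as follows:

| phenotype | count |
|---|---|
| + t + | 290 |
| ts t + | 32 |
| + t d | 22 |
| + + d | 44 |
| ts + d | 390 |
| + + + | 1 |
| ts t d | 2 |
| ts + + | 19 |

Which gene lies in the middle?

t

The two most frequent reciprocal classes, + t + and ts + d, are the parental types, so the F1 was + t + / ts + d.
The two rarest classes, + + + and ts t d, are the double crossovers. Comparing them with the parentals, only the t allele has switched, so t is the middle locus and the order is d – t – ts.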